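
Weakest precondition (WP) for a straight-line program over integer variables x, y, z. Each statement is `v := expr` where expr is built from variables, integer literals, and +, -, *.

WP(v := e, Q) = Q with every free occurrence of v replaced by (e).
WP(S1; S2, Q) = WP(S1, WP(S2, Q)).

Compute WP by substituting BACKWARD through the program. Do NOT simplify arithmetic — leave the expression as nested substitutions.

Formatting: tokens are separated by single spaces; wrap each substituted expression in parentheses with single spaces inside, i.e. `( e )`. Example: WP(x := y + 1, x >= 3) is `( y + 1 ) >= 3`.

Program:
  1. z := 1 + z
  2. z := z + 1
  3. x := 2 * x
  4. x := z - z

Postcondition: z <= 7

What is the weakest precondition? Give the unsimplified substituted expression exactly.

post: z <= 7
stmt 4: x := z - z  -- replace 0 occurrence(s) of x with (z - z)
  => z <= 7
stmt 3: x := 2 * x  -- replace 0 occurrence(s) of x with (2 * x)
  => z <= 7
stmt 2: z := z + 1  -- replace 1 occurrence(s) of z with (z + 1)
  => ( z + 1 ) <= 7
stmt 1: z := 1 + z  -- replace 1 occurrence(s) of z with (1 + z)
  => ( ( 1 + z ) + 1 ) <= 7

Answer: ( ( 1 + z ) + 1 ) <= 7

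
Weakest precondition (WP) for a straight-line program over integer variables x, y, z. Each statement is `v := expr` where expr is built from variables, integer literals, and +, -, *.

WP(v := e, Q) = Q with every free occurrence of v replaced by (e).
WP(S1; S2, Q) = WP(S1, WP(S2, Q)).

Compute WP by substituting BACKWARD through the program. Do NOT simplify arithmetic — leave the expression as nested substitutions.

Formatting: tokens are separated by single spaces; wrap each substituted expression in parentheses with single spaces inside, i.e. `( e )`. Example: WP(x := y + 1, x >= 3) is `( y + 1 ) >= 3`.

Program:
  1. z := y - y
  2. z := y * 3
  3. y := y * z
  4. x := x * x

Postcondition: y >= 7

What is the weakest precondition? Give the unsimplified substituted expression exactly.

post: y >= 7
stmt 4: x := x * x  -- replace 0 occurrence(s) of x with (x * x)
  => y >= 7
stmt 3: y := y * z  -- replace 1 occurrence(s) of y with (y * z)
  => ( y * z ) >= 7
stmt 2: z := y * 3  -- replace 1 occurrence(s) of z with (y * 3)
  => ( y * ( y * 3 ) ) >= 7
stmt 1: z := y - y  -- replace 0 occurrence(s) of z with (y - y)
  => ( y * ( y * 3 ) ) >= 7

Answer: ( y * ( y * 3 ) ) >= 7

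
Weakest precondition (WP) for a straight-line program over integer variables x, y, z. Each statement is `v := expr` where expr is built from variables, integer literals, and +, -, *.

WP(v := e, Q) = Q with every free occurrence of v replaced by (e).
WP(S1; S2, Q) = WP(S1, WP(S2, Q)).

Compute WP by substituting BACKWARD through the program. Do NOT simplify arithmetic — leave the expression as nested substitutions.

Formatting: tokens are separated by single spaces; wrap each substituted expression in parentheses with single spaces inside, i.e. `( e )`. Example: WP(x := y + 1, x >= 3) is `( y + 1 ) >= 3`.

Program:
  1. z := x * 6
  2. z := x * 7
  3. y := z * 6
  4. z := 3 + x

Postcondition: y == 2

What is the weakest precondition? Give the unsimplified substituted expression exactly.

post: y == 2
stmt 4: z := 3 + x  -- replace 0 occurrence(s) of z with (3 + x)
  => y == 2
stmt 3: y := z * 6  -- replace 1 occurrence(s) of y with (z * 6)
  => ( z * 6 ) == 2
stmt 2: z := x * 7  -- replace 1 occurrence(s) of z with (x * 7)
  => ( ( x * 7 ) * 6 ) == 2
stmt 1: z := x * 6  -- replace 0 occurrence(s) of z with (x * 6)
  => ( ( x * 7 ) * 6 ) == 2

Answer: ( ( x * 7 ) * 6 ) == 2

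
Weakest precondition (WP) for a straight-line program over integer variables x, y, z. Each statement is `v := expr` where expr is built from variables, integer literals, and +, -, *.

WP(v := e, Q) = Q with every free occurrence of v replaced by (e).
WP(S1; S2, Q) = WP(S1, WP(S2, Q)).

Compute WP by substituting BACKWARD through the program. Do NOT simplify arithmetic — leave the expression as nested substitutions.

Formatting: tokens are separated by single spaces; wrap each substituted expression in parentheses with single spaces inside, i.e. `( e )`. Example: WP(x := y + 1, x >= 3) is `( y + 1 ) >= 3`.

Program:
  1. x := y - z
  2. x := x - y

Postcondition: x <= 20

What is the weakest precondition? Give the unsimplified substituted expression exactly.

Answer: ( ( y - z ) - y ) <= 20

Derivation:
post: x <= 20
stmt 2: x := x - y  -- replace 1 occurrence(s) of x with (x - y)
  => ( x - y ) <= 20
stmt 1: x := y - z  -- replace 1 occurrence(s) of x with (y - z)
  => ( ( y - z ) - y ) <= 20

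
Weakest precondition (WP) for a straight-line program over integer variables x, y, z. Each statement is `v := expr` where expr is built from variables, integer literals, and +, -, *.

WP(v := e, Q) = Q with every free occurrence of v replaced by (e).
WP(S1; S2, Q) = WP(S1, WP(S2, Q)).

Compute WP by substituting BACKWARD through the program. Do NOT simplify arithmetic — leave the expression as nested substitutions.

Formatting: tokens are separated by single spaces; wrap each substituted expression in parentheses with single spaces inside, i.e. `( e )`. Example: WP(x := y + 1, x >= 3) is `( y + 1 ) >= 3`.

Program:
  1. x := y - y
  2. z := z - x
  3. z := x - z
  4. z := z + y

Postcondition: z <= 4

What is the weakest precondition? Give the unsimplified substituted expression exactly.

Answer: ( ( ( y - y ) - ( z - ( y - y ) ) ) + y ) <= 4

Derivation:
post: z <= 4
stmt 4: z := z + y  -- replace 1 occurrence(s) of z with (z + y)
  => ( z + y ) <= 4
stmt 3: z := x - z  -- replace 1 occurrence(s) of z with (x - z)
  => ( ( x - z ) + y ) <= 4
stmt 2: z := z - x  -- replace 1 occurrence(s) of z with (z - x)
  => ( ( x - ( z - x ) ) + y ) <= 4
stmt 1: x := y - y  -- replace 2 occurrence(s) of x with (y - y)
  => ( ( ( y - y ) - ( z - ( y - y ) ) ) + y ) <= 4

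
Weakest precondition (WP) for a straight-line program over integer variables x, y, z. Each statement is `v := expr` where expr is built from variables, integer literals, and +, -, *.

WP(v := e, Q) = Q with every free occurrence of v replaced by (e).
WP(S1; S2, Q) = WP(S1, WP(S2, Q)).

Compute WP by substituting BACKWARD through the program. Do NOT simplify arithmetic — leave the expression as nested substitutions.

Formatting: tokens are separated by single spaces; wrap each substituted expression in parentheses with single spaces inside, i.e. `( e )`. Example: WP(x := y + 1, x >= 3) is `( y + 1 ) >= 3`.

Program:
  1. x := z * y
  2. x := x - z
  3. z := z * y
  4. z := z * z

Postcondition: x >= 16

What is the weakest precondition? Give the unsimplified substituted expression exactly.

Answer: ( ( z * y ) - z ) >= 16

Derivation:
post: x >= 16
stmt 4: z := z * z  -- replace 0 occurrence(s) of z with (z * z)
  => x >= 16
stmt 3: z := z * y  -- replace 0 occurrence(s) of z with (z * y)
  => x >= 16
stmt 2: x := x - z  -- replace 1 occurrence(s) of x with (x - z)
  => ( x - z ) >= 16
stmt 1: x := z * y  -- replace 1 occurrence(s) of x with (z * y)
  => ( ( z * y ) - z ) >= 16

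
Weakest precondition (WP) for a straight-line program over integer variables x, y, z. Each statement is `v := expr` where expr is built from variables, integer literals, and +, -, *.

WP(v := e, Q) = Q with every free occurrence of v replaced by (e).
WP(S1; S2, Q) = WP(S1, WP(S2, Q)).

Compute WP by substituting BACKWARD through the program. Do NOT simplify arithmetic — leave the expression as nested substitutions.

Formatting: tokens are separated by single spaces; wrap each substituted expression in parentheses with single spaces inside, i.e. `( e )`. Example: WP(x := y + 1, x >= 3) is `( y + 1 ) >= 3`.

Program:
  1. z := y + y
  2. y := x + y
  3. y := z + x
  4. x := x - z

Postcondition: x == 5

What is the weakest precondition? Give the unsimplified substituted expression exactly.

post: x == 5
stmt 4: x := x - z  -- replace 1 occurrence(s) of x with (x - z)
  => ( x - z ) == 5
stmt 3: y := z + x  -- replace 0 occurrence(s) of y with (z + x)
  => ( x - z ) == 5
stmt 2: y := x + y  -- replace 0 occurrence(s) of y with (x + y)
  => ( x - z ) == 5
stmt 1: z := y + y  -- replace 1 occurrence(s) of z with (y + y)
  => ( x - ( y + y ) ) == 5

Answer: ( x - ( y + y ) ) == 5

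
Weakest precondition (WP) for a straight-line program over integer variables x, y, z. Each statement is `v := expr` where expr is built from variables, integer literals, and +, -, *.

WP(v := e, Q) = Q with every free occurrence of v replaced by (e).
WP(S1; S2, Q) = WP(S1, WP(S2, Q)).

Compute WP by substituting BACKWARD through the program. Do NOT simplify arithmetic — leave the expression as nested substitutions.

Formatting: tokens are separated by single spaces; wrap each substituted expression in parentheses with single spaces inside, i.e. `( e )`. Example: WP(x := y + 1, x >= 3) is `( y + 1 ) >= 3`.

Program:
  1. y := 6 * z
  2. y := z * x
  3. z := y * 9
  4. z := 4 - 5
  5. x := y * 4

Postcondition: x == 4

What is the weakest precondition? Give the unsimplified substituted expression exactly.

Answer: ( ( z * x ) * 4 ) == 4

Derivation:
post: x == 4
stmt 5: x := y * 4  -- replace 1 occurrence(s) of x with (y * 4)
  => ( y * 4 ) == 4
stmt 4: z := 4 - 5  -- replace 0 occurrence(s) of z with (4 - 5)
  => ( y * 4 ) == 4
stmt 3: z := y * 9  -- replace 0 occurrence(s) of z with (y * 9)
  => ( y * 4 ) == 4
stmt 2: y := z * x  -- replace 1 occurrence(s) of y with (z * x)
  => ( ( z * x ) * 4 ) == 4
stmt 1: y := 6 * z  -- replace 0 occurrence(s) of y with (6 * z)
  => ( ( z * x ) * 4 ) == 4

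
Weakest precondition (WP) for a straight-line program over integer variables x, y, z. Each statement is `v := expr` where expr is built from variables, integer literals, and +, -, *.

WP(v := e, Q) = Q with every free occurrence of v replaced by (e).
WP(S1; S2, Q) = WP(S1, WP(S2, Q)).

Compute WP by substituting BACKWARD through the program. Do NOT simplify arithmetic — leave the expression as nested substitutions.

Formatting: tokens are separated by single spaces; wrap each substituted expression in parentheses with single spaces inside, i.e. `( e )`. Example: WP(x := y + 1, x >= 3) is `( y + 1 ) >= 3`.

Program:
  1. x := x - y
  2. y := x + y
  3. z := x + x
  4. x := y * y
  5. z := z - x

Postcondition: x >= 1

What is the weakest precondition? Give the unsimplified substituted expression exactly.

post: x >= 1
stmt 5: z := z - x  -- replace 0 occurrence(s) of z with (z - x)
  => x >= 1
stmt 4: x := y * y  -- replace 1 occurrence(s) of x with (y * y)
  => ( y * y ) >= 1
stmt 3: z := x + x  -- replace 0 occurrence(s) of z with (x + x)
  => ( y * y ) >= 1
stmt 2: y := x + y  -- replace 2 occurrence(s) of y with (x + y)
  => ( ( x + y ) * ( x + y ) ) >= 1
stmt 1: x := x - y  -- replace 2 occurrence(s) of x with (x - y)
  => ( ( ( x - y ) + y ) * ( ( x - y ) + y ) ) >= 1

Answer: ( ( ( x - y ) + y ) * ( ( x - y ) + y ) ) >= 1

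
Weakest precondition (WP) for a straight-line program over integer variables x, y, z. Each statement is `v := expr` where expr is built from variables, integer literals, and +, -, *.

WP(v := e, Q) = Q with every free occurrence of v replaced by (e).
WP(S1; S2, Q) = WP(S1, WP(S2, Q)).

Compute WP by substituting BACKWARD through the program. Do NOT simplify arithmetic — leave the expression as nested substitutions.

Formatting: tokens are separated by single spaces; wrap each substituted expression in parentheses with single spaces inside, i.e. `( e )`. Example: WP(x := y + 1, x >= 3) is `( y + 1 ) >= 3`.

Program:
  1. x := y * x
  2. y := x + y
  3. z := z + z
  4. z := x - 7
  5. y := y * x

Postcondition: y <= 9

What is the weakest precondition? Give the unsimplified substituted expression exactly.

post: y <= 9
stmt 5: y := y * x  -- replace 1 occurrence(s) of y with (y * x)
  => ( y * x ) <= 9
stmt 4: z := x - 7  -- replace 0 occurrence(s) of z with (x - 7)
  => ( y * x ) <= 9
stmt 3: z := z + z  -- replace 0 occurrence(s) of z with (z + z)
  => ( y * x ) <= 9
stmt 2: y := x + y  -- replace 1 occurrence(s) of y with (x + y)
  => ( ( x + y ) * x ) <= 9
stmt 1: x := y * x  -- replace 2 occurrence(s) of x with (y * x)
  => ( ( ( y * x ) + y ) * ( y * x ) ) <= 9

Answer: ( ( ( y * x ) + y ) * ( y * x ) ) <= 9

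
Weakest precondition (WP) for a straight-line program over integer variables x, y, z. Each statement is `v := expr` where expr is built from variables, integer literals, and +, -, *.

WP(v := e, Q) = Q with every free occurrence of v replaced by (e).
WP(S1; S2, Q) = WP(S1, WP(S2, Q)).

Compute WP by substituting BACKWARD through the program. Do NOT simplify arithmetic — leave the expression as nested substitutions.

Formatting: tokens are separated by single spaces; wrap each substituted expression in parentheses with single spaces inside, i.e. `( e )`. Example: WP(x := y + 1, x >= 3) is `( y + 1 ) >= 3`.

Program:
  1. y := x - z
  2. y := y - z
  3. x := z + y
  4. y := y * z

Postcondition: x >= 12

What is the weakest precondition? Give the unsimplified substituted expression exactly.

post: x >= 12
stmt 4: y := y * z  -- replace 0 occurrence(s) of y with (y * z)
  => x >= 12
stmt 3: x := z + y  -- replace 1 occurrence(s) of x with (z + y)
  => ( z + y ) >= 12
stmt 2: y := y - z  -- replace 1 occurrence(s) of y with (y - z)
  => ( z + ( y - z ) ) >= 12
stmt 1: y := x - z  -- replace 1 occurrence(s) of y with (x - z)
  => ( z + ( ( x - z ) - z ) ) >= 12

Answer: ( z + ( ( x - z ) - z ) ) >= 12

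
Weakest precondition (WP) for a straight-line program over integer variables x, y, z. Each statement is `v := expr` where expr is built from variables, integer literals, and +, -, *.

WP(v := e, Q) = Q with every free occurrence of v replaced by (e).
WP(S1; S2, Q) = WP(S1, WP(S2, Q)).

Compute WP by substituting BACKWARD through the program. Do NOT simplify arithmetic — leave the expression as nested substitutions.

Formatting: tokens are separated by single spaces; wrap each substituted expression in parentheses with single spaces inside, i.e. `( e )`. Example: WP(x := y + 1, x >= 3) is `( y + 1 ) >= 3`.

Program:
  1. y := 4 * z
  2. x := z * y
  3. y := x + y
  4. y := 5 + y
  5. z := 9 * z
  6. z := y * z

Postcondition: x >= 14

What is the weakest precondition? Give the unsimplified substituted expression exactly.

Answer: ( z * ( 4 * z ) ) >= 14

Derivation:
post: x >= 14
stmt 6: z := y * z  -- replace 0 occurrence(s) of z with (y * z)
  => x >= 14
stmt 5: z := 9 * z  -- replace 0 occurrence(s) of z with (9 * z)
  => x >= 14
stmt 4: y := 5 + y  -- replace 0 occurrence(s) of y with (5 + y)
  => x >= 14
stmt 3: y := x + y  -- replace 0 occurrence(s) of y with (x + y)
  => x >= 14
stmt 2: x := z * y  -- replace 1 occurrence(s) of x with (z * y)
  => ( z * y ) >= 14
stmt 1: y := 4 * z  -- replace 1 occurrence(s) of y with (4 * z)
  => ( z * ( 4 * z ) ) >= 14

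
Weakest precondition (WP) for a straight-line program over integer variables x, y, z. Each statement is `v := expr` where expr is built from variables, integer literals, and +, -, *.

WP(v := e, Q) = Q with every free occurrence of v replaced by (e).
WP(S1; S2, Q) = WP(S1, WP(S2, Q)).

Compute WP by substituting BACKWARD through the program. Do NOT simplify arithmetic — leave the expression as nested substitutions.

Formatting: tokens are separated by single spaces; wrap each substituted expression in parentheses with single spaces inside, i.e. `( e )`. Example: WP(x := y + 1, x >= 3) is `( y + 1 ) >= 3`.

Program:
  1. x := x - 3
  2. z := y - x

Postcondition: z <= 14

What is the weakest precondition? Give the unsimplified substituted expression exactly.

post: z <= 14
stmt 2: z := y - x  -- replace 1 occurrence(s) of z with (y - x)
  => ( y - x ) <= 14
stmt 1: x := x - 3  -- replace 1 occurrence(s) of x with (x - 3)
  => ( y - ( x - 3 ) ) <= 14

Answer: ( y - ( x - 3 ) ) <= 14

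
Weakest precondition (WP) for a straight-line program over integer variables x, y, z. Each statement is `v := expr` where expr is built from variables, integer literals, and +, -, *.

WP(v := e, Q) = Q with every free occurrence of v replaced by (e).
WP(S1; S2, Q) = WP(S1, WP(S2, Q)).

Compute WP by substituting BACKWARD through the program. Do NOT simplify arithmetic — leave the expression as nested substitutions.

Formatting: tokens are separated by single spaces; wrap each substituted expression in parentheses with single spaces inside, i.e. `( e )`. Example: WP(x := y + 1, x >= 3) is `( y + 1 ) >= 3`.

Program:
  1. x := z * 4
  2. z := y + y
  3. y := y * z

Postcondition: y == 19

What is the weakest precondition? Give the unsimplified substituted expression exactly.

Answer: ( y * ( y + y ) ) == 19

Derivation:
post: y == 19
stmt 3: y := y * z  -- replace 1 occurrence(s) of y with (y * z)
  => ( y * z ) == 19
stmt 2: z := y + y  -- replace 1 occurrence(s) of z with (y + y)
  => ( y * ( y + y ) ) == 19
stmt 1: x := z * 4  -- replace 0 occurrence(s) of x with (z * 4)
  => ( y * ( y + y ) ) == 19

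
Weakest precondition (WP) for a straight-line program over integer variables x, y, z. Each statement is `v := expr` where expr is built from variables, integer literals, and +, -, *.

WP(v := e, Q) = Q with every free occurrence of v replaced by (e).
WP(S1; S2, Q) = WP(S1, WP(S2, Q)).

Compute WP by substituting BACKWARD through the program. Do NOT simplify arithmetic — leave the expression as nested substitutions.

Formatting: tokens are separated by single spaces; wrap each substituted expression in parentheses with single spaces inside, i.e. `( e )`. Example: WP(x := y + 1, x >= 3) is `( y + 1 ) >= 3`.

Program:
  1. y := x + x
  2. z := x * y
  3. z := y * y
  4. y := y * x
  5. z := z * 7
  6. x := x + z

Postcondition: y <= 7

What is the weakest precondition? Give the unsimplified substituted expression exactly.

post: y <= 7
stmt 6: x := x + z  -- replace 0 occurrence(s) of x with (x + z)
  => y <= 7
stmt 5: z := z * 7  -- replace 0 occurrence(s) of z with (z * 7)
  => y <= 7
stmt 4: y := y * x  -- replace 1 occurrence(s) of y with (y * x)
  => ( y * x ) <= 7
stmt 3: z := y * y  -- replace 0 occurrence(s) of z with (y * y)
  => ( y * x ) <= 7
stmt 2: z := x * y  -- replace 0 occurrence(s) of z with (x * y)
  => ( y * x ) <= 7
stmt 1: y := x + x  -- replace 1 occurrence(s) of y with (x + x)
  => ( ( x + x ) * x ) <= 7

Answer: ( ( x + x ) * x ) <= 7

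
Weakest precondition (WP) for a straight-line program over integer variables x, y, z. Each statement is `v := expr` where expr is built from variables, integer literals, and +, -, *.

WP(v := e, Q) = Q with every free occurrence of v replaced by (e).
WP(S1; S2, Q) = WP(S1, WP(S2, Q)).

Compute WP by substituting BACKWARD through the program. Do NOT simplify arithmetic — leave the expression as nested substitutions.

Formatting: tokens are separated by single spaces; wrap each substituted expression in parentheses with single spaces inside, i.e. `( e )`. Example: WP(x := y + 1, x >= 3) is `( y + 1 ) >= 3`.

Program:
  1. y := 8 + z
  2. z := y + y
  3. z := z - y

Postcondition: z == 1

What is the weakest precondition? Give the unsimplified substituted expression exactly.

Answer: ( ( ( 8 + z ) + ( 8 + z ) ) - ( 8 + z ) ) == 1

Derivation:
post: z == 1
stmt 3: z := z - y  -- replace 1 occurrence(s) of z with (z - y)
  => ( z - y ) == 1
stmt 2: z := y + y  -- replace 1 occurrence(s) of z with (y + y)
  => ( ( y + y ) - y ) == 1
stmt 1: y := 8 + z  -- replace 3 occurrence(s) of y with (8 + z)
  => ( ( ( 8 + z ) + ( 8 + z ) ) - ( 8 + z ) ) == 1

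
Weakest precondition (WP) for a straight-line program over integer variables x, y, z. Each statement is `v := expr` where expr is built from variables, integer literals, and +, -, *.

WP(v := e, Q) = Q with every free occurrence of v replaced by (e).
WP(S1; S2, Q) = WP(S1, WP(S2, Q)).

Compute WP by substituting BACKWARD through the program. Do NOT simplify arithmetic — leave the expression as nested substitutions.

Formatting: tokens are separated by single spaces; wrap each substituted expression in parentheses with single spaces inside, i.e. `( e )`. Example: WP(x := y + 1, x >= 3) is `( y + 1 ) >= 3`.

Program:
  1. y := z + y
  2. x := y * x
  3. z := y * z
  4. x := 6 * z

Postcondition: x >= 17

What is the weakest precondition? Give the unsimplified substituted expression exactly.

post: x >= 17
stmt 4: x := 6 * z  -- replace 1 occurrence(s) of x with (6 * z)
  => ( 6 * z ) >= 17
stmt 3: z := y * z  -- replace 1 occurrence(s) of z with (y * z)
  => ( 6 * ( y * z ) ) >= 17
stmt 2: x := y * x  -- replace 0 occurrence(s) of x with (y * x)
  => ( 6 * ( y * z ) ) >= 17
stmt 1: y := z + y  -- replace 1 occurrence(s) of y with (z + y)
  => ( 6 * ( ( z + y ) * z ) ) >= 17

Answer: ( 6 * ( ( z + y ) * z ) ) >= 17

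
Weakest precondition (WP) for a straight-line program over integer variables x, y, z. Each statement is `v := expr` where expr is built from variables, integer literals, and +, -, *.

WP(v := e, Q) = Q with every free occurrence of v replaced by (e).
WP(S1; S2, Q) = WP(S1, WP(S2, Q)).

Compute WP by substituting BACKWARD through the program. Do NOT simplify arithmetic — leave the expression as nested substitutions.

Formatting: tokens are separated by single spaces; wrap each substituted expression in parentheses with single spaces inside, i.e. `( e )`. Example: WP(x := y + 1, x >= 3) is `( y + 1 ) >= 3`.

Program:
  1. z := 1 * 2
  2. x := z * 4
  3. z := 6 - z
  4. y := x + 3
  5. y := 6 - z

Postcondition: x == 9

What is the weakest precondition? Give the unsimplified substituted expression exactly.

Answer: ( ( 1 * 2 ) * 4 ) == 9

Derivation:
post: x == 9
stmt 5: y := 6 - z  -- replace 0 occurrence(s) of y with (6 - z)
  => x == 9
stmt 4: y := x + 3  -- replace 0 occurrence(s) of y with (x + 3)
  => x == 9
stmt 3: z := 6 - z  -- replace 0 occurrence(s) of z with (6 - z)
  => x == 9
stmt 2: x := z * 4  -- replace 1 occurrence(s) of x with (z * 4)
  => ( z * 4 ) == 9
stmt 1: z := 1 * 2  -- replace 1 occurrence(s) of z with (1 * 2)
  => ( ( 1 * 2 ) * 4 ) == 9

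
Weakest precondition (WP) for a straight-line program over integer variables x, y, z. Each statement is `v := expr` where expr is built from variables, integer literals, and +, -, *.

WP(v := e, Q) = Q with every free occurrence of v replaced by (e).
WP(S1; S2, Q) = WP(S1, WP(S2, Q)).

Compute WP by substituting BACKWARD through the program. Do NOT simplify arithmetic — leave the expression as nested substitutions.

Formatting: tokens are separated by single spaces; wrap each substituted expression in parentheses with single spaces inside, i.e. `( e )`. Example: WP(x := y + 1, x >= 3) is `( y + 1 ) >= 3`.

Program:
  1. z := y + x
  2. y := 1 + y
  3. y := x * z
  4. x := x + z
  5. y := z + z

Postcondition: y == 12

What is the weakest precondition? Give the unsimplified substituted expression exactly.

post: y == 12
stmt 5: y := z + z  -- replace 1 occurrence(s) of y with (z + z)
  => ( z + z ) == 12
stmt 4: x := x + z  -- replace 0 occurrence(s) of x with (x + z)
  => ( z + z ) == 12
stmt 3: y := x * z  -- replace 0 occurrence(s) of y with (x * z)
  => ( z + z ) == 12
stmt 2: y := 1 + y  -- replace 0 occurrence(s) of y with (1 + y)
  => ( z + z ) == 12
stmt 1: z := y + x  -- replace 2 occurrence(s) of z with (y + x)
  => ( ( y + x ) + ( y + x ) ) == 12

Answer: ( ( y + x ) + ( y + x ) ) == 12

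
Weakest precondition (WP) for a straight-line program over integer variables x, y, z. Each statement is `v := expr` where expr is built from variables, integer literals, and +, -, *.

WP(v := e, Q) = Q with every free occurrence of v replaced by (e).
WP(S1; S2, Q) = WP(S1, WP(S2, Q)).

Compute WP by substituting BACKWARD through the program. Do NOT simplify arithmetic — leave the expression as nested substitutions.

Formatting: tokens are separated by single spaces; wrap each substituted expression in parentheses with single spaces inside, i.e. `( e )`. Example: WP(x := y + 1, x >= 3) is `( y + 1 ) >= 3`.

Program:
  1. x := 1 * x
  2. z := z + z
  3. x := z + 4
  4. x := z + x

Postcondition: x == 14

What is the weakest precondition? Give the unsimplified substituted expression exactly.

Answer: ( ( z + z ) + ( ( z + z ) + 4 ) ) == 14

Derivation:
post: x == 14
stmt 4: x := z + x  -- replace 1 occurrence(s) of x with (z + x)
  => ( z + x ) == 14
stmt 3: x := z + 4  -- replace 1 occurrence(s) of x with (z + 4)
  => ( z + ( z + 4 ) ) == 14
stmt 2: z := z + z  -- replace 2 occurrence(s) of z with (z + z)
  => ( ( z + z ) + ( ( z + z ) + 4 ) ) == 14
stmt 1: x := 1 * x  -- replace 0 occurrence(s) of x with (1 * x)
  => ( ( z + z ) + ( ( z + z ) + 4 ) ) == 14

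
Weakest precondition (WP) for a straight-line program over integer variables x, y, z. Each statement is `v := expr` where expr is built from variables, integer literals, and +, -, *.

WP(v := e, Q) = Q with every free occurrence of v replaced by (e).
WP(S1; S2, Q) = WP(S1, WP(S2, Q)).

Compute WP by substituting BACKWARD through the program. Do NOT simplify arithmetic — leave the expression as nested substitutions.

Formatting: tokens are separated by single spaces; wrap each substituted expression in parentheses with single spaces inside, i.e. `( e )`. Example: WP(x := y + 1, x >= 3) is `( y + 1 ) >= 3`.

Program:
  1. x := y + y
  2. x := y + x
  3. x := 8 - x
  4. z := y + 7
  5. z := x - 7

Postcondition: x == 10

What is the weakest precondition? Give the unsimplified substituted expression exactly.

post: x == 10
stmt 5: z := x - 7  -- replace 0 occurrence(s) of z with (x - 7)
  => x == 10
stmt 4: z := y + 7  -- replace 0 occurrence(s) of z with (y + 7)
  => x == 10
stmt 3: x := 8 - x  -- replace 1 occurrence(s) of x with (8 - x)
  => ( 8 - x ) == 10
stmt 2: x := y + x  -- replace 1 occurrence(s) of x with (y + x)
  => ( 8 - ( y + x ) ) == 10
stmt 1: x := y + y  -- replace 1 occurrence(s) of x with (y + y)
  => ( 8 - ( y + ( y + y ) ) ) == 10

Answer: ( 8 - ( y + ( y + y ) ) ) == 10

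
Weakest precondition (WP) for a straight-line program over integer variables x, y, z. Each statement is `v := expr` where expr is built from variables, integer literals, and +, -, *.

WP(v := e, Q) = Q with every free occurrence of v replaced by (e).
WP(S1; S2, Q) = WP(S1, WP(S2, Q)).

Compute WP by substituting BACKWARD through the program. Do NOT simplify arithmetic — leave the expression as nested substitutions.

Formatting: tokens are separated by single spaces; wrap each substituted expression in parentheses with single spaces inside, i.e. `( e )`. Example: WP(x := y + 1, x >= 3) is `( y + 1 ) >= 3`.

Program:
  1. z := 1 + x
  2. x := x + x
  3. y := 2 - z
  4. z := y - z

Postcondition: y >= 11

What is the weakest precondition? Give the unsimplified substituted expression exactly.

Answer: ( 2 - ( 1 + x ) ) >= 11

Derivation:
post: y >= 11
stmt 4: z := y - z  -- replace 0 occurrence(s) of z with (y - z)
  => y >= 11
stmt 3: y := 2 - z  -- replace 1 occurrence(s) of y with (2 - z)
  => ( 2 - z ) >= 11
stmt 2: x := x + x  -- replace 0 occurrence(s) of x with (x + x)
  => ( 2 - z ) >= 11
stmt 1: z := 1 + x  -- replace 1 occurrence(s) of z with (1 + x)
  => ( 2 - ( 1 + x ) ) >= 11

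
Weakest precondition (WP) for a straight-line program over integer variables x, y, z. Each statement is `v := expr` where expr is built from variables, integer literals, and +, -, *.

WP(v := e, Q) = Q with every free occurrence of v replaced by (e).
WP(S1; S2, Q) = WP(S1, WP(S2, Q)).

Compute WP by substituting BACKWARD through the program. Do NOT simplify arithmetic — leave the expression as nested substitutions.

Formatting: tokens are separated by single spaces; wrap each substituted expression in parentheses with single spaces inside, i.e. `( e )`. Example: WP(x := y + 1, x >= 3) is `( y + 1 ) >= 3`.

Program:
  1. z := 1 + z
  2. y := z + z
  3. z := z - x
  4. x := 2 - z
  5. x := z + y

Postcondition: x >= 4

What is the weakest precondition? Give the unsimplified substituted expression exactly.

Answer: ( ( ( 1 + z ) - x ) + ( ( 1 + z ) + ( 1 + z ) ) ) >= 4

Derivation:
post: x >= 4
stmt 5: x := z + y  -- replace 1 occurrence(s) of x with (z + y)
  => ( z + y ) >= 4
stmt 4: x := 2 - z  -- replace 0 occurrence(s) of x with (2 - z)
  => ( z + y ) >= 4
stmt 3: z := z - x  -- replace 1 occurrence(s) of z with (z - x)
  => ( ( z - x ) + y ) >= 4
stmt 2: y := z + z  -- replace 1 occurrence(s) of y with (z + z)
  => ( ( z - x ) + ( z + z ) ) >= 4
stmt 1: z := 1 + z  -- replace 3 occurrence(s) of z with (1 + z)
  => ( ( ( 1 + z ) - x ) + ( ( 1 + z ) + ( 1 + z ) ) ) >= 4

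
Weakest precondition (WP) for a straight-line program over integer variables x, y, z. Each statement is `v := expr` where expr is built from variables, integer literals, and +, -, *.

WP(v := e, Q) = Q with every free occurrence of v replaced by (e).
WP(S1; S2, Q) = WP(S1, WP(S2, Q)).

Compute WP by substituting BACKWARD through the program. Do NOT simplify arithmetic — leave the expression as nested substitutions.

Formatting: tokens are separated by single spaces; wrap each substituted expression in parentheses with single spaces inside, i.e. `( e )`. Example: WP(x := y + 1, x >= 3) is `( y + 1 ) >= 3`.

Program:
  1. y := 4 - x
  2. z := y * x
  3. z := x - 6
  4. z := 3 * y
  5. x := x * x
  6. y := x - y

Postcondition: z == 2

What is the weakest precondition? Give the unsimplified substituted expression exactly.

Answer: ( 3 * ( 4 - x ) ) == 2

Derivation:
post: z == 2
stmt 6: y := x - y  -- replace 0 occurrence(s) of y with (x - y)
  => z == 2
stmt 5: x := x * x  -- replace 0 occurrence(s) of x with (x * x)
  => z == 2
stmt 4: z := 3 * y  -- replace 1 occurrence(s) of z with (3 * y)
  => ( 3 * y ) == 2
stmt 3: z := x - 6  -- replace 0 occurrence(s) of z with (x - 6)
  => ( 3 * y ) == 2
stmt 2: z := y * x  -- replace 0 occurrence(s) of z with (y * x)
  => ( 3 * y ) == 2
stmt 1: y := 4 - x  -- replace 1 occurrence(s) of y with (4 - x)
  => ( 3 * ( 4 - x ) ) == 2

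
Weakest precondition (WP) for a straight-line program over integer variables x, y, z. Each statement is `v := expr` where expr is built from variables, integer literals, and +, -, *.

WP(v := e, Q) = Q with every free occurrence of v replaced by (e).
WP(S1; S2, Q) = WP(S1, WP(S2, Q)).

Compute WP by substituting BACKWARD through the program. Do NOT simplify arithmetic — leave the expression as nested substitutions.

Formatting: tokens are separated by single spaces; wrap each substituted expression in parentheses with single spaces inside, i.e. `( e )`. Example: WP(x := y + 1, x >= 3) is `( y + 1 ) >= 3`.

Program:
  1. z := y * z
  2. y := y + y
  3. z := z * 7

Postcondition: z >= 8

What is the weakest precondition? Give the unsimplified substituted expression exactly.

post: z >= 8
stmt 3: z := z * 7  -- replace 1 occurrence(s) of z with (z * 7)
  => ( z * 7 ) >= 8
stmt 2: y := y + y  -- replace 0 occurrence(s) of y with (y + y)
  => ( z * 7 ) >= 8
stmt 1: z := y * z  -- replace 1 occurrence(s) of z with (y * z)
  => ( ( y * z ) * 7 ) >= 8

Answer: ( ( y * z ) * 7 ) >= 8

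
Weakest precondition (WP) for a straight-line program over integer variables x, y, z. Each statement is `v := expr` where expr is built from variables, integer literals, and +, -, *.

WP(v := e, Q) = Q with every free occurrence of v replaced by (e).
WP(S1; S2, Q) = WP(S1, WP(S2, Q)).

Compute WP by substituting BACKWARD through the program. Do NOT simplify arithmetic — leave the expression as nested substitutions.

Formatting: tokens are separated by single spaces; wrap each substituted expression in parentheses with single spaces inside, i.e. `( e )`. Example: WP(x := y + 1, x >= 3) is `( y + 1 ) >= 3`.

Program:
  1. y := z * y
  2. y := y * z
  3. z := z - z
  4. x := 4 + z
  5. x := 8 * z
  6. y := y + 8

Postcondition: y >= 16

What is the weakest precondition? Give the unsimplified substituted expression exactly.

post: y >= 16
stmt 6: y := y + 8  -- replace 1 occurrence(s) of y with (y + 8)
  => ( y + 8 ) >= 16
stmt 5: x := 8 * z  -- replace 0 occurrence(s) of x with (8 * z)
  => ( y + 8 ) >= 16
stmt 4: x := 4 + z  -- replace 0 occurrence(s) of x with (4 + z)
  => ( y + 8 ) >= 16
stmt 3: z := z - z  -- replace 0 occurrence(s) of z with (z - z)
  => ( y + 8 ) >= 16
stmt 2: y := y * z  -- replace 1 occurrence(s) of y with (y * z)
  => ( ( y * z ) + 8 ) >= 16
stmt 1: y := z * y  -- replace 1 occurrence(s) of y with (z * y)
  => ( ( ( z * y ) * z ) + 8 ) >= 16

Answer: ( ( ( z * y ) * z ) + 8 ) >= 16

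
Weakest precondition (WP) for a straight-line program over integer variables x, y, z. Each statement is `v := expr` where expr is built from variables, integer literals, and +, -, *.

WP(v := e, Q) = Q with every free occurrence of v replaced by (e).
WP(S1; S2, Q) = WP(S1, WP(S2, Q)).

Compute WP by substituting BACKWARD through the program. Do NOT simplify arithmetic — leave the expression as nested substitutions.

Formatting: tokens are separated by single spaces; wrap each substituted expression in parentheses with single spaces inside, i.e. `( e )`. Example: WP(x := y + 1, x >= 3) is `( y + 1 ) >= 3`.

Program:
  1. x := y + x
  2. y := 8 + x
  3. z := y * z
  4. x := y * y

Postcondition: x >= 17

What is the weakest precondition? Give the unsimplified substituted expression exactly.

Answer: ( ( 8 + ( y + x ) ) * ( 8 + ( y + x ) ) ) >= 17

Derivation:
post: x >= 17
stmt 4: x := y * y  -- replace 1 occurrence(s) of x with (y * y)
  => ( y * y ) >= 17
stmt 3: z := y * z  -- replace 0 occurrence(s) of z with (y * z)
  => ( y * y ) >= 17
stmt 2: y := 8 + x  -- replace 2 occurrence(s) of y with (8 + x)
  => ( ( 8 + x ) * ( 8 + x ) ) >= 17
stmt 1: x := y + x  -- replace 2 occurrence(s) of x with (y + x)
  => ( ( 8 + ( y + x ) ) * ( 8 + ( y + x ) ) ) >= 17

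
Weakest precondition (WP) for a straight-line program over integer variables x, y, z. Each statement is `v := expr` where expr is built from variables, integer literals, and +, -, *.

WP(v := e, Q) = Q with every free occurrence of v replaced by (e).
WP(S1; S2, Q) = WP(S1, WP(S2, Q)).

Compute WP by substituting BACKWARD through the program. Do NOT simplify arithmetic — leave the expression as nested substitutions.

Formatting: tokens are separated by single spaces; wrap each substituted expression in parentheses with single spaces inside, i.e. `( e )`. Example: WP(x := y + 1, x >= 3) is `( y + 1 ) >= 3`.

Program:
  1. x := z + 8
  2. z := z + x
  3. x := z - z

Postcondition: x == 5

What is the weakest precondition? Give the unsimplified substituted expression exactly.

post: x == 5
stmt 3: x := z - z  -- replace 1 occurrence(s) of x with (z - z)
  => ( z - z ) == 5
stmt 2: z := z + x  -- replace 2 occurrence(s) of z with (z + x)
  => ( ( z + x ) - ( z + x ) ) == 5
stmt 1: x := z + 8  -- replace 2 occurrence(s) of x with (z + 8)
  => ( ( z + ( z + 8 ) ) - ( z + ( z + 8 ) ) ) == 5

Answer: ( ( z + ( z + 8 ) ) - ( z + ( z + 8 ) ) ) == 5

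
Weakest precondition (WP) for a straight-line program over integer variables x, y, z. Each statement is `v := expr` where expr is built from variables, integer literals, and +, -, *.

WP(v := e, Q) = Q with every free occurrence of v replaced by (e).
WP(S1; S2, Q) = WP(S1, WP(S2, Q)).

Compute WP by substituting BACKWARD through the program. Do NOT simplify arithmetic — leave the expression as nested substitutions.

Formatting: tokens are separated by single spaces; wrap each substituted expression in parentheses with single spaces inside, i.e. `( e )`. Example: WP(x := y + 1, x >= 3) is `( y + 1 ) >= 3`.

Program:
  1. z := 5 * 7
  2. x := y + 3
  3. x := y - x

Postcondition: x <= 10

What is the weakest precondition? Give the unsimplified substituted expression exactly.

post: x <= 10
stmt 3: x := y - x  -- replace 1 occurrence(s) of x with (y - x)
  => ( y - x ) <= 10
stmt 2: x := y + 3  -- replace 1 occurrence(s) of x with (y + 3)
  => ( y - ( y + 3 ) ) <= 10
stmt 1: z := 5 * 7  -- replace 0 occurrence(s) of z with (5 * 7)
  => ( y - ( y + 3 ) ) <= 10

Answer: ( y - ( y + 3 ) ) <= 10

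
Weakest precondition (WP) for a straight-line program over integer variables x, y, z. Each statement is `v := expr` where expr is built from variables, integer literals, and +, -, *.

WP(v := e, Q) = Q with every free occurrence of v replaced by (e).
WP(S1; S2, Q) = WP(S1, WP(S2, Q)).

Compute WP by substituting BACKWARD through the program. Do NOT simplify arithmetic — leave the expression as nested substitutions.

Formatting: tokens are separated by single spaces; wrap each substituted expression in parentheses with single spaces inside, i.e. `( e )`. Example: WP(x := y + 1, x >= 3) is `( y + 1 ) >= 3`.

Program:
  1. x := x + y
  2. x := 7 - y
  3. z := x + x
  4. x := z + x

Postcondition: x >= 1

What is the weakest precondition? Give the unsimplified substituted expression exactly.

post: x >= 1
stmt 4: x := z + x  -- replace 1 occurrence(s) of x with (z + x)
  => ( z + x ) >= 1
stmt 3: z := x + x  -- replace 1 occurrence(s) of z with (x + x)
  => ( ( x + x ) + x ) >= 1
stmt 2: x := 7 - y  -- replace 3 occurrence(s) of x with (7 - y)
  => ( ( ( 7 - y ) + ( 7 - y ) ) + ( 7 - y ) ) >= 1
stmt 1: x := x + y  -- replace 0 occurrence(s) of x with (x + y)
  => ( ( ( 7 - y ) + ( 7 - y ) ) + ( 7 - y ) ) >= 1

Answer: ( ( ( 7 - y ) + ( 7 - y ) ) + ( 7 - y ) ) >= 1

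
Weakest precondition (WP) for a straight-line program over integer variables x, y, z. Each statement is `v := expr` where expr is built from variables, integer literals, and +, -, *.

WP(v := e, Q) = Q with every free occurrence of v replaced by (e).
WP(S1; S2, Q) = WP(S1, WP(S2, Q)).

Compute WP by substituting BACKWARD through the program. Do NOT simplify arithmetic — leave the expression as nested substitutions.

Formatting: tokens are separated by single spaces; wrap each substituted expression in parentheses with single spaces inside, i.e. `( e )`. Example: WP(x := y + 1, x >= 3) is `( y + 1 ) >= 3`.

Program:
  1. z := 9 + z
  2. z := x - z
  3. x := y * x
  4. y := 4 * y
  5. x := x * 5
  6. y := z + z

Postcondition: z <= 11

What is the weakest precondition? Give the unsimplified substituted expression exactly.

Answer: ( x - ( 9 + z ) ) <= 11

Derivation:
post: z <= 11
stmt 6: y := z + z  -- replace 0 occurrence(s) of y with (z + z)
  => z <= 11
stmt 5: x := x * 5  -- replace 0 occurrence(s) of x with (x * 5)
  => z <= 11
stmt 4: y := 4 * y  -- replace 0 occurrence(s) of y with (4 * y)
  => z <= 11
stmt 3: x := y * x  -- replace 0 occurrence(s) of x with (y * x)
  => z <= 11
stmt 2: z := x - z  -- replace 1 occurrence(s) of z with (x - z)
  => ( x - z ) <= 11
stmt 1: z := 9 + z  -- replace 1 occurrence(s) of z with (9 + z)
  => ( x - ( 9 + z ) ) <= 11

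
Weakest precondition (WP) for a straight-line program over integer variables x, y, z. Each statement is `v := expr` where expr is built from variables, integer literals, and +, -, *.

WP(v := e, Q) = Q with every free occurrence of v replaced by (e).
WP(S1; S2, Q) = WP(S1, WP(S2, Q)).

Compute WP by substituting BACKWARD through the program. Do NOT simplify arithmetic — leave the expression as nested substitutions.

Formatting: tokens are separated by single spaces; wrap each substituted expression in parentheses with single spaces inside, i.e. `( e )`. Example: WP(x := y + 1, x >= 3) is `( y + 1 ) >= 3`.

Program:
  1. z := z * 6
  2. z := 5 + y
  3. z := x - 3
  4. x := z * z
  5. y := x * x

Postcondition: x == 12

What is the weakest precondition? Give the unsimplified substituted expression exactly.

Answer: ( ( x - 3 ) * ( x - 3 ) ) == 12

Derivation:
post: x == 12
stmt 5: y := x * x  -- replace 0 occurrence(s) of y with (x * x)
  => x == 12
stmt 4: x := z * z  -- replace 1 occurrence(s) of x with (z * z)
  => ( z * z ) == 12
stmt 3: z := x - 3  -- replace 2 occurrence(s) of z with (x - 3)
  => ( ( x - 3 ) * ( x - 3 ) ) == 12
stmt 2: z := 5 + y  -- replace 0 occurrence(s) of z with (5 + y)
  => ( ( x - 3 ) * ( x - 3 ) ) == 12
stmt 1: z := z * 6  -- replace 0 occurrence(s) of z with (z * 6)
  => ( ( x - 3 ) * ( x - 3 ) ) == 12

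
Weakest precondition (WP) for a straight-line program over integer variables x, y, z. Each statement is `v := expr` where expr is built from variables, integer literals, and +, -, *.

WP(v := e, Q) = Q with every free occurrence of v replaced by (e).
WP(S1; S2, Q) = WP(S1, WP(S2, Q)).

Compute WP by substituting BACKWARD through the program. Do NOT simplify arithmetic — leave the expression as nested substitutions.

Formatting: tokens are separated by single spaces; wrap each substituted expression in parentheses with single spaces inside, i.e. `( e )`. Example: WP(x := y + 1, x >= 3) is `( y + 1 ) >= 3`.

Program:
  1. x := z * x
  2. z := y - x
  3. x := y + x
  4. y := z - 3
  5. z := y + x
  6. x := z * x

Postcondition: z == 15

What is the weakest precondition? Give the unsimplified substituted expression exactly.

post: z == 15
stmt 6: x := z * x  -- replace 0 occurrence(s) of x with (z * x)
  => z == 15
stmt 5: z := y + x  -- replace 1 occurrence(s) of z with (y + x)
  => ( y + x ) == 15
stmt 4: y := z - 3  -- replace 1 occurrence(s) of y with (z - 3)
  => ( ( z - 3 ) + x ) == 15
stmt 3: x := y + x  -- replace 1 occurrence(s) of x with (y + x)
  => ( ( z - 3 ) + ( y + x ) ) == 15
stmt 2: z := y - x  -- replace 1 occurrence(s) of z with (y - x)
  => ( ( ( y - x ) - 3 ) + ( y + x ) ) == 15
stmt 1: x := z * x  -- replace 2 occurrence(s) of x with (z * x)
  => ( ( ( y - ( z * x ) ) - 3 ) + ( y + ( z * x ) ) ) == 15

Answer: ( ( ( y - ( z * x ) ) - 3 ) + ( y + ( z * x ) ) ) == 15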